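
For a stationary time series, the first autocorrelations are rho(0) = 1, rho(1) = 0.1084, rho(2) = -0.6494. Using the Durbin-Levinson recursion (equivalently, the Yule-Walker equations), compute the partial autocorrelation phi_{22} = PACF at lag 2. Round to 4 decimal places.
\phi_{22} = -0.6690

The PACF at lag k is phi_{kk}, the last component of the solution
to the Yule-Walker system G_k phi = r_k where
  (G_k)_{ij} = rho(|i - j|), (r_k)_i = rho(i), i,j = 1..k.
Equivalently, Durbin-Levinson gives phi_{kk} iteratively:
  phi_{11} = rho(1)
  phi_{kk} = [rho(k) - sum_{j=1..k-1} phi_{k-1,j} rho(k-j)]
            / [1 - sum_{j=1..k-1} phi_{k-1,j} rho(j)],
  phi_{k,j} = phi_{k-1,j} - phi_{kk} phi_{k-1,k-j},  j = 1..k-1.
Step k = 1:
  phi_11 = rho(1) = 0.1084.
Step k = 2:
  phi_22 = [rho(2) - phi_11 rho(1)] / [1 - phi_11 rho(1)] = [-0.6494 - (0.1084)(0.1084)] / [1 - (0.1084)(0.1084)]
         = -0.66115056 / 0.98824944 = -0.669.
Therefore phi_{22} = -0.6690.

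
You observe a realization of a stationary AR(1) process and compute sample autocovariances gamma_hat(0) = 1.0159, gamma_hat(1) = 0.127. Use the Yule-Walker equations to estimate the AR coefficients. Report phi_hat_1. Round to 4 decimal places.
\hat\phi_{1} = 0.1250

The Yule-Walker equations for an AR(p) process read, in matrix form,
  Gamma_p phi = r_p,   with   (Gamma_p)_{ij} = gamma(|i - j|),
                       (r_p)_i = gamma(i),   i,j = 1..p.
Substitute the sample gammas (Toeplitz matrix and right-hand side of size 1):
  Gamma_p = [[1.0159]]
  r_p     = [0.127]
With p = 1 this is the single equation gamma(0) phi_1 = gamma(1):
  phi_hat_1 = gamma(1) / gamma(0) = 0.127 / 1.0159 = 0.1250.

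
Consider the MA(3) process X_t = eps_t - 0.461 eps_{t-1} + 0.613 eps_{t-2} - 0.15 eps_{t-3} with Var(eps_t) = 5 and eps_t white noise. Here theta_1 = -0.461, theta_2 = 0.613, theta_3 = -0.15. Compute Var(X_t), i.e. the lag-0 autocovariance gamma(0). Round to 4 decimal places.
\gamma(0) = 8.0540

For an MA(q) process X_t = eps_t + sum_i theta_i eps_{t-i} with
Var(eps_t) = sigma^2, the variance is
  gamma(0) = sigma^2 * (1 + sum_i theta_i^2).
  sum_i theta_i^2 = (-0.461)^2 + (0.613)^2 + (-0.15)^2 = 0.212521 + 0.375769 + 0.0225 = 0.61079.
  gamma(0) = 5 * (1 + 0.61079) = 5 * 1.61079 = 8.05395, which rounds to 8.0540.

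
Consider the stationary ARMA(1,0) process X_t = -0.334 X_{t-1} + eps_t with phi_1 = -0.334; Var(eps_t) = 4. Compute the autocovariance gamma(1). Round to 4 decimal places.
\gamma(1) = -1.5038

Multiply the model equation by X_{t-k} and take expectations. With theta_0 = psi_0 = 1 and psi_j the MA(infinity) weights, this gives
  gamma(k) - sum_i phi_i gamma(k-i) = c_k,
  c_k = sigma^2 * sum_{j=k..q} theta_j psi_{j-k}   (c_k = 0 for k > q),
using gamma(-m) = gamma(m).
Pure AR (q = 0): c_0 = sigma^2 = 4, c_k = 0 for k >= 1.
Equations for k = 0 and k = 1 (AR order 1):
  gamma(0) = phi_1 gamma(1) + c_0
  gamma(1) = phi_1 gamma(0) + c_1
Substituting the second into the first: gamma(0) (1 - phi_1^2) = c_0 + phi_1 c_1, so
  gamma(0) = c_0 / (1 - phi_1^2) = 4 / (1 - (-0.334)^2) = 4 / 0.888444 = 4.502253.
  gamma(1) = phi_1 gamma(0) = (-0.334)(4.502253) = -1.503753.
Therefore gamma(1) = -1.5038 (to 4 decimal places).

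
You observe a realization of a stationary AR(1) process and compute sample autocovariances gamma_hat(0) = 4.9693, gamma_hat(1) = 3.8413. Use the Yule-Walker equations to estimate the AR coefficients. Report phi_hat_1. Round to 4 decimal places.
\hat\phi_{1} = 0.7730

The Yule-Walker equations for an AR(p) process read, in matrix form,
  Gamma_p phi = r_p,   with   (Gamma_p)_{ij} = gamma(|i - j|),
                       (r_p)_i = gamma(i),   i,j = 1..p.
Substitute the sample gammas (Toeplitz matrix and right-hand side of size 1):
  Gamma_p = [[4.9693]]
  r_p     = [3.8413]
With p = 1 this is the single equation gamma(0) phi_1 = gamma(1):
  phi_hat_1 = gamma(1) / gamma(0) = 3.8413 / 4.9693 = 0.7730.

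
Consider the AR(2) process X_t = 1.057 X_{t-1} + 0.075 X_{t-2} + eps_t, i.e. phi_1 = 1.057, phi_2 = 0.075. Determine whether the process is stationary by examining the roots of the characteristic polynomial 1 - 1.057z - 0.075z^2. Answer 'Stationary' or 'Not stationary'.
\text{Not stationary}

The AR(p) characteristic polynomial is P(z) = 1 - 1.057z - 0.075z^2.
Stationarity requires all roots to lie outside the unit circle, i.e. |z| > 1 for every root.
Set 1 + (-1.057) z + (-0.075) z^2 = 0, i.e. a z^2 + b z + c = 0 with a = -0.075, b = -1.057, c = 1.
Discriminant D = b^2 - 4ac = (-1.057)^2 - 4*(-0.075)*1 = 1.117249 - (-0.3) = 1.417249.
D >= 0, so the roots are real: z = (-b +/- sqrt(D)) / (2a) = (1.057 +/- 1.190483) / (-0.15).
  z_1 = (1.057 + 1.190483) / (-0.15) = -14.9832,   |z_1| = 14.9832.
  z_2 = (1.057 - 1.190483) / (-0.15) = 0.8899,   |z_2| = 0.8899.
Moduli of all roots: 14.9832, 0.8899.
All moduli strictly greater than 1? No.
Verdict: Not stationary.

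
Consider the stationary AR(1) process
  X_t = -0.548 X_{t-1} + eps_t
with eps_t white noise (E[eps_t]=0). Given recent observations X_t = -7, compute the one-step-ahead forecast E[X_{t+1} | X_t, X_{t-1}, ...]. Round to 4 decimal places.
E[X_{t+1} \mid \mathcal F_t] = 3.8360

For an AR(p) model X_t = c + sum_i phi_i X_{t-i} + eps_t, the
one-step-ahead conditional mean is
  E[X_{t+1} | X_t, ...] = c + sum_i phi_i X_{t+1-i}.
Substitute known values:
  E[X_{t+1} | ...] = (-0.548) * (-7)
                   = 3.8360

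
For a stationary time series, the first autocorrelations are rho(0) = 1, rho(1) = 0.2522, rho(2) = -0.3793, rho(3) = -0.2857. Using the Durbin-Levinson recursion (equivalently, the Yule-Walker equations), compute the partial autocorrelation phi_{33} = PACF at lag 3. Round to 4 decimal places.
\phi_{33} = -0.0351

The PACF at lag k is phi_{kk}, the last component of the solution
to the Yule-Walker system G_k phi = r_k where
  (G_k)_{ij} = rho(|i - j|), (r_k)_i = rho(i), i,j = 1..k.
Equivalently, Durbin-Levinson gives phi_{kk} iteratively:
  phi_{11} = rho(1)
  phi_{kk} = [rho(k) - sum_{j=1..k-1} phi_{k-1,j} rho(k-j)]
            / [1 - sum_{j=1..k-1} phi_{k-1,j} rho(j)],
  phi_{k,j} = phi_{k-1,j} - phi_{kk} phi_{k-1,k-j},  j = 1..k-1.
Step k = 1:
  phi_11 = rho(1) = 0.2522.
Step k = 2:
  phi_22 = [rho(2) - phi_11 rho(1)] / [1 - phi_11 rho(1)] = [-0.3793 - (0.2522)(0.2522)] / [1 - (0.2522)(0.2522)]
         = -0.44290484 / 0.93639516 = -0.472989.
  Update: phi_21 = phi_11 - phi_22 phi_11 = 0.2522 - (-0.472989)(0.2522) = 0.371488.
Step k = 3:
  phi_33 = [rho(3) - phi_21 rho(2) - phi_22 rho(1)] / [1 - phi_21 rho(1) - phi_22 rho(2)]
    numerator   = -0.2857 - (0.371488)(-0.3793) - (-0.472989)(0.2522) = -0.02550676
    denominator = 1 - (0.371488)(0.2522) - (-0.472989)(-0.3793) = 0.72690593
  phi_33 = -0.02550676 / 0.72690593 = -0.0351.
Therefore phi_{33} = -0.0351.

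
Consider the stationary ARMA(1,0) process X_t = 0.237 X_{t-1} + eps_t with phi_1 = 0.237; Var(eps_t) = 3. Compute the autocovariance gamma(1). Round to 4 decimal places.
\gamma(1) = 0.7533

Multiply the model equation by X_{t-k} and take expectations. With theta_0 = psi_0 = 1 and psi_j the MA(infinity) weights, this gives
  gamma(k) - sum_i phi_i gamma(k-i) = c_k,
  c_k = sigma^2 * sum_{j=k..q} theta_j psi_{j-k}   (c_k = 0 for k > q),
using gamma(-m) = gamma(m).
Pure AR (q = 0): c_0 = sigma^2 = 3, c_k = 0 for k >= 1.
Equations for k = 0 and k = 1 (AR order 1):
  gamma(0) = phi_1 gamma(1) + c_0
  gamma(1) = phi_1 gamma(0) + c_1
Substituting the second into the first: gamma(0) (1 - phi_1^2) = c_0 + phi_1 c_1, so
  gamma(0) = c_0 / (1 - phi_1^2) = 3 / (1 - (0.237)^2) = 3 / 0.943831 = 3.178535.
  gamma(1) = phi_1 gamma(0) = (0.237)(3.178535) = 0.753313.
Therefore gamma(1) = 0.7533 (to 4 decimal places).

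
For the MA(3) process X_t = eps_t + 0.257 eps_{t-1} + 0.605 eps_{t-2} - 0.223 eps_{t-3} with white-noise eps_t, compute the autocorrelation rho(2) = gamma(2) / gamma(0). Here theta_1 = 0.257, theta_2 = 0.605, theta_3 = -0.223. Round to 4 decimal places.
\rho(2) = 0.3696

For an MA(q) process with theta_0 = 1, the autocovariance is
  gamma(k) = sigma^2 * sum_{i=0..q-k} theta_i * theta_{i+k},
and rho(k) = gamma(k) / gamma(0). Sigma^2 cancels.
  numerator   = (1)*(0.605) + (0.257)*(-0.223) = 0.547689.
  denominator = (1)^2 + (0.257)^2 + (0.605)^2 + (-0.223)^2 = 1.481803.
  rho(2) = 0.547689 / 1.481803 = 0.3696.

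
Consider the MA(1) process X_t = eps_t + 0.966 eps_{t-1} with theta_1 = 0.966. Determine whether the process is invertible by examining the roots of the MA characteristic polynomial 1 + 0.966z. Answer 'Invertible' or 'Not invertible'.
\text{Invertible}

The MA(q) characteristic polynomial is P(z) = 1 + 0.966z.
Invertibility requires all roots to lie outside the unit circle, i.e. |z| > 1 for every root.
This is linear in z: 1 + (0.966) z = 0  =>  z = -1/(0.966) = -1.035197,  |z| = 1.035197.
Moduli of all roots: 1.0352.
All moduli strictly greater than 1? Yes.
Verdict: Invertible.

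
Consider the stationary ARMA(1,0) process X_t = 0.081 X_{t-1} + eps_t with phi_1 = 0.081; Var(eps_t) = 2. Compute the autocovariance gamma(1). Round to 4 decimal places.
\gamma(1) = 0.1631

Multiply the model equation by X_{t-k} and take expectations. With theta_0 = psi_0 = 1 and psi_j the MA(infinity) weights, this gives
  gamma(k) - sum_i phi_i gamma(k-i) = c_k,
  c_k = sigma^2 * sum_{j=k..q} theta_j psi_{j-k}   (c_k = 0 for k > q),
using gamma(-m) = gamma(m).
Pure AR (q = 0): c_0 = sigma^2 = 2, c_k = 0 for k >= 1.
Equations for k = 0 and k = 1 (AR order 1):
  gamma(0) = phi_1 gamma(1) + c_0
  gamma(1) = phi_1 gamma(0) + c_1
Substituting the second into the first: gamma(0) (1 - phi_1^2) = c_0 + phi_1 c_1, so
  gamma(0) = c_0 / (1 - phi_1^2) = 2 / (1 - (0.081)^2) = 2 / 0.993439 = 2.013209.
  gamma(1) = phi_1 gamma(0) = (0.081)(2.013209) = 0.16307.
Therefore gamma(1) = 0.1631 (to 4 decimal places).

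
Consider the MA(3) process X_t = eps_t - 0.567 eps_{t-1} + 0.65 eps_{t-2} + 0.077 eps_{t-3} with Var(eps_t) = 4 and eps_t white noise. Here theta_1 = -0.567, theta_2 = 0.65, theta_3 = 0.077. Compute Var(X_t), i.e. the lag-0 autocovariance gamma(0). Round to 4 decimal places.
\gamma(0) = 6.9997

For an MA(q) process X_t = eps_t + sum_i theta_i eps_{t-i} with
Var(eps_t) = sigma^2, the variance is
  gamma(0) = sigma^2 * (1 + sum_i theta_i^2).
  sum_i theta_i^2 = (-0.567)^2 + (0.65)^2 + (0.077)^2 = 0.321489 + 0.4225 + 0.005929 = 0.749918.
  gamma(0) = 4 * (1 + 0.749918) = 4 * 1.749918 = 6.999672, which rounds to 6.9997.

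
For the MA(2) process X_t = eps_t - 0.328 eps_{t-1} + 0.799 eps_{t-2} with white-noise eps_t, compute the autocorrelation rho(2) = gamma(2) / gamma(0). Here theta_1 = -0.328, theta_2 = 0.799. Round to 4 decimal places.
\rho(2) = 0.4576

For an MA(q) process with theta_0 = 1, the autocovariance is
  gamma(k) = sigma^2 * sum_{i=0..q-k} theta_i * theta_{i+k},
and rho(k) = gamma(k) / gamma(0). Sigma^2 cancels.
  numerator   = (1)*(0.799) = 0.799.
  denominator = (1)^2 + (-0.328)^2 + (0.799)^2 = 1.745985.
  rho(2) = 0.799 / 1.745985 = 0.4576.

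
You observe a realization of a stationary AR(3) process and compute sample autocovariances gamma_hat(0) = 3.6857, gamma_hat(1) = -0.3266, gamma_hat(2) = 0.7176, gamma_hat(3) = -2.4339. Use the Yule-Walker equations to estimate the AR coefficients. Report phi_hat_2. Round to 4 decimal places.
\hat\phi_{2} = 0.1410

The Yule-Walker equations for an AR(p) process read, in matrix form,
  Gamma_p phi = r_p,   with   (Gamma_p)_{ij} = gamma(|i - j|),
                       (r_p)_i = gamma(i),   i,j = 1..p.
Substitute the sample gammas (Toeplitz matrix and right-hand side of size 3):
  Gamma_p = [[3.6857, -0.3266, 0.7176], [-0.3266, 3.6857, -0.3266], [0.7176, -0.3266, 3.6857]]
  r_p     = [-0.3266, 0.7176, -2.4339]
Written out (R1..R3):
  (R1) 3.6857 phi_1 - 0.3266 phi_2 + 0.7176 phi_3 = -0.3266
  (R2) -0.3266 phi_1 + 3.6857 phi_2 - 0.3266 phi_3 = 0.7176
  (R3) 0.7176 phi_1 - 0.3266 phi_2 + 3.6857 phi_3 = -2.4339
Gaussian elimination:
  R2 <- R2 - (-0.3266/3.6857) R1 = R2 - (-0.088613) R1:  3.656759 phi_2 - 0.263011 phi_3 = 0.688659
  R3 <- R3 - (0.7176/3.6857) R1 = R3 - (0.194698) R1:  -0.263011 phi_2 + 3.545984 phi_3 = -2.370311
  R3 <- R3 - (-0.263011/3.656759) R2 = R3 - (-0.071925) R2:  3.527067 phi_3 = -2.32078
Back-substitution:
  phi_hat_3 = -2.32078 / 3.527067 = -0.657991
  phi_hat_2 = (0.688659 - (-0.263011)(-0.657991)) / 3.656759 = 0.140999
  phi_hat_1 = (-0.3266 - (-0.3266)(0.140999) - (0.7176)(-0.657991)) / 3.6857 = 0.051991
So phi_hat = [0.0520, 0.1410, -0.6580].
Therefore phi_hat_2 = 0.1410.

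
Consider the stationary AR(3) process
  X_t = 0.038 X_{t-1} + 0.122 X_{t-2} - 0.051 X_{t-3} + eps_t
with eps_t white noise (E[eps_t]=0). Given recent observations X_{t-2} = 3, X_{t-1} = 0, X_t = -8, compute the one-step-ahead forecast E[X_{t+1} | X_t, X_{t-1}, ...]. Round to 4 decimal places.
E[X_{t+1} \mid \mathcal F_t] = -0.4570

For an AR(p) model X_t = c + sum_i phi_i X_{t-i} + eps_t, the
one-step-ahead conditional mean is
  E[X_{t+1} | X_t, ...] = c + sum_i phi_i X_{t+1-i}.
Substitute known values:
  E[X_{t+1} | ...] = (0.038) * (-8) + (0.122) * (0) + (-0.051) * (3)
                   = -0.4570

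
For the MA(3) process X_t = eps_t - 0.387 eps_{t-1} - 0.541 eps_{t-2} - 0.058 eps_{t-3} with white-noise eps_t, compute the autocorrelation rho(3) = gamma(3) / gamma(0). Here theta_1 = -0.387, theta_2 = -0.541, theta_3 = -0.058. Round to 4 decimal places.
\rho(3) = -0.0401

For an MA(q) process with theta_0 = 1, the autocovariance is
  gamma(k) = sigma^2 * sum_{i=0..q-k} theta_i * theta_{i+k},
and rho(k) = gamma(k) / gamma(0). Sigma^2 cancels.
  numerator   = (1)*(-0.058) = -0.058.
  denominator = (1)^2 + (-0.387)^2 + (-0.541)^2 + (-0.058)^2 = 1.445814.
  rho(3) = -0.058 / 1.445814 = -0.0401.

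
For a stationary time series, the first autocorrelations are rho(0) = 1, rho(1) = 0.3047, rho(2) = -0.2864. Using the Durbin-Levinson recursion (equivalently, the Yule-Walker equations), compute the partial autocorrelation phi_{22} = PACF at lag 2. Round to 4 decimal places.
\phi_{22} = -0.4181

The PACF at lag k is phi_{kk}, the last component of the solution
to the Yule-Walker system G_k phi = r_k where
  (G_k)_{ij} = rho(|i - j|), (r_k)_i = rho(i), i,j = 1..k.
Equivalently, Durbin-Levinson gives phi_{kk} iteratively:
  phi_{11} = rho(1)
  phi_{kk} = [rho(k) - sum_{j=1..k-1} phi_{k-1,j} rho(k-j)]
            / [1 - sum_{j=1..k-1} phi_{k-1,j} rho(j)],
  phi_{k,j} = phi_{k-1,j} - phi_{kk} phi_{k-1,k-j},  j = 1..k-1.
Step k = 1:
  phi_11 = rho(1) = 0.3047.
Step k = 2:
  phi_22 = [rho(2) - phi_11 rho(1)] / [1 - phi_11 rho(1)] = [-0.2864 - (0.3047)(0.3047)] / [1 - (0.3047)(0.3047)]
         = -0.37924209 / 0.90715791 = -0.4181.
Therefore phi_{22} = -0.4181.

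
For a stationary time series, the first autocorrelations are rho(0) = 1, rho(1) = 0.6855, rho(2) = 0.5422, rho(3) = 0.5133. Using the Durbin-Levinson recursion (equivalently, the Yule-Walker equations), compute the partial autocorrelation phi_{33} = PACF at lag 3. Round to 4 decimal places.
\phi_{33} = 0.1900

The PACF at lag k is phi_{kk}, the last component of the solution
to the Yule-Walker system G_k phi = r_k where
  (G_k)_{ij} = rho(|i - j|), (r_k)_i = rho(i), i,j = 1..k.
Equivalently, Durbin-Levinson gives phi_{kk} iteratively:
  phi_{11} = rho(1)
  phi_{kk} = [rho(k) - sum_{j=1..k-1} phi_{k-1,j} rho(k-j)]
            / [1 - sum_{j=1..k-1} phi_{k-1,j} rho(j)],
  phi_{k,j} = phi_{k-1,j} - phi_{kk} phi_{k-1,k-j},  j = 1..k-1.
Step k = 1:
  phi_11 = rho(1) = 0.6855.
Step k = 2:
  phi_22 = [rho(2) - phi_11 rho(1)] / [1 - phi_11 rho(1)] = [0.5422 - (0.6855)(0.6855)] / [1 - (0.6855)(0.6855)]
         = 0.07228975 / 0.53008975 = 0.136373.
  Update: phi_21 = phi_11 - phi_22 phi_11 = 0.6855 - (0.136373)(0.6855) = 0.592017.
Step k = 3:
  phi_33 = [rho(3) - phi_21 rho(2) - phi_22 rho(1)] / [1 - phi_21 rho(1) - phi_22 rho(2)]
    numerator   = 0.5133 - (0.592017)(0.5422) - (0.136373)(0.6855) = 0.09882517
    denominator = 1 - (0.592017)(0.6855) - (0.136373)(0.5422) = 0.5202314
  phi_33 = 0.09882517 / 0.5202314 = 0.19.
Therefore phi_{33} = 0.1900.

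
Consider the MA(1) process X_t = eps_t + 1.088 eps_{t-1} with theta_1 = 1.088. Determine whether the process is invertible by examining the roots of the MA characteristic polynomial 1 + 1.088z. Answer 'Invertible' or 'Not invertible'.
\text{Not invertible}

The MA(q) characteristic polynomial is P(z) = 1 + 1.088z.
Invertibility requires all roots to lie outside the unit circle, i.e. |z| > 1 for every root.
This is linear in z: 1 + (1.088) z = 0  =>  z = -1/(1.088) = -0.919118,  |z| = 0.919118.
Moduli of all roots: 0.9191.
All moduli strictly greater than 1? No.
Verdict: Not invertible.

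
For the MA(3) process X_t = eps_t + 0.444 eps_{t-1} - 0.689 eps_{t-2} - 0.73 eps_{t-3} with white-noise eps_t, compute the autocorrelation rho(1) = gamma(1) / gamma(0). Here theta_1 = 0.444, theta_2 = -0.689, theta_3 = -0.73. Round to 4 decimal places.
\rho(1) = 0.2908

For an MA(q) process with theta_0 = 1, the autocovariance is
  gamma(k) = sigma^2 * sum_{i=0..q-k} theta_i * theta_{i+k},
and rho(k) = gamma(k) / gamma(0). Sigma^2 cancels.
  numerator   = (1)*(0.444) + (0.444)*(-0.689) + (-0.689)*(-0.73) = 0.641054.
  denominator = (1)^2 + (0.444)^2 + (-0.689)^2 + (-0.73)^2 = 2.204757.
  rho(1) = 0.641054 / 2.204757 = 0.2908.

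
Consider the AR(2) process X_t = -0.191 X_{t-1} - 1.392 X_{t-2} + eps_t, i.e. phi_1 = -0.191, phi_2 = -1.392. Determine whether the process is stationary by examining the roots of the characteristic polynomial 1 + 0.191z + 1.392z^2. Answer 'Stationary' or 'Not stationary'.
\text{Not stationary}

The AR(p) characteristic polynomial is P(z) = 1 + 0.191z + 1.392z^2.
Stationarity requires all roots to lie outside the unit circle, i.e. |z| > 1 for every root.
Set 1 + (0.191) z + (1.392) z^2 = 0, i.e. a z^2 + b z + c = 0 with a = 1.392, b = 0.191, c = 1.
Discriminant D = b^2 - 4ac = (0.191)^2 - 4*(1.392)*1 = 0.036481 - (5.568) = -5.531519.
D < 0, so the roots are the complex-conjugate pair z = (-b +/- i sqrt(-D)) / (2a) = -0.0686 +/- 0.8448i.
For a conjugate pair |z|^2 = z * conj(z) = (product of roots) = c/a = 1/(1.392) = 0.718391, so |z| = sqrt(0.718391) = 0.8476 for both roots.
Moduli of all roots: 0.8476, 0.8476.
All moduli strictly greater than 1? No.
Verdict: Not stationary.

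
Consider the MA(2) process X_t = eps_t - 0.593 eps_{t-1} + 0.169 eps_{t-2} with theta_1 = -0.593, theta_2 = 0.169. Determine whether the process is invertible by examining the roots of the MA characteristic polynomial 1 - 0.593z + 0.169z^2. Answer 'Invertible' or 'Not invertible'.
\text{Invertible}

The MA(q) characteristic polynomial is P(z) = 1 - 0.593z + 0.169z^2.
Invertibility requires all roots to lie outside the unit circle, i.e. |z| > 1 for every root.
Set 1 + (-0.593) z + (0.169) z^2 = 0, i.e. a z^2 + b z + c = 0 with a = 0.169, b = -0.593, c = 1.
Discriminant D = b^2 - 4ac = (-0.593)^2 - 4*(0.169)*1 = 0.351649 - (0.676) = -0.324351.
D < 0, so the roots are the complex-conjugate pair z = (-b +/- i sqrt(-D)) / (2a) = 1.7544 +/- 1.685i.
For a conjugate pair |z|^2 = z * conj(z) = (product of roots) = c/a = 1/(0.169) = 5.91716, so |z| = sqrt(5.91716) = 2.4325 for both roots.
Moduli of all roots: 2.4325, 2.4325.
All moduli strictly greater than 1? Yes.
Verdict: Invertible.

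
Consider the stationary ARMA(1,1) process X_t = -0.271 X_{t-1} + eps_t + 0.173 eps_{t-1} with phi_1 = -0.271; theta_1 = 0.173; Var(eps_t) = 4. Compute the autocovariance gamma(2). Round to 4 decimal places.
\gamma(2) = 0.1093

Multiply the model equation by X_{t-k} and take expectations. With theta_0 = psi_0 = 1 and psi_j the MA(infinity) weights, this gives
  gamma(k) - sum_i phi_i gamma(k-i) = c_k,
  c_k = sigma^2 * sum_{j=k..q} theta_j psi_{j-k}   (c_k = 0 for k > q),
using gamma(-m) = gamma(m).
psi-weights needed (psi_j = theta_j + sum_i phi_i psi_{j-i}):
  psi_1 = theta_1 + phi_1 = 0.173 + (-0.271) = -0.098
Right-hand sides:
  c_0 = sigma^2 (1 + theta_1 psi_1) = 4 * (1 + (0.173)(-0.098)) = 4 * 0.983046 = 3.932184
  c_1 = sigma^2 theta_1 = 4 * (0.173) = 0.692
  c_2 = 0
Equations for k = 0 and k = 1 (AR order 1):
  gamma(0) = phi_1 gamma(1) + c_0
  gamma(1) = phi_1 gamma(0) + c_1
Substituting the second into the first: gamma(0) (1 - phi_1^2) = c_0 + phi_1 c_1, so
  gamma(0) = (c_0 + phi_1 c_1) / (1 - phi_1^2) = (3.932184 + (-0.271)(0.692)) / (1 - (-0.271)^2) = 3.744652 / 0.926559 = 4.041461.
  gamma(1) = phi_1 gamma(0) + c_1 = (-0.271)(4.041461) + (0.692) = -0.403236.
For k = 2 (> q): gamma(2) = phi_1 gamma(1) = (-0.271)(-0.403236) = 0.109277.
Therefore gamma(2) = 0.1093 (to 4 decimal places).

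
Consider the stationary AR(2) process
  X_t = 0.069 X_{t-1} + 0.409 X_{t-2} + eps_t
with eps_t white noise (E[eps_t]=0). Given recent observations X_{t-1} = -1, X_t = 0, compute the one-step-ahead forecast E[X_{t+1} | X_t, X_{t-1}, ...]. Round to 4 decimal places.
E[X_{t+1} \mid \mathcal F_t] = -0.4090

For an AR(p) model X_t = c + sum_i phi_i X_{t-i} + eps_t, the
one-step-ahead conditional mean is
  E[X_{t+1} | X_t, ...] = c + sum_i phi_i X_{t+1-i}.
Substitute known values:
  E[X_{t+1} | ...] = (0.069) * (0) + (0.409) * (-1)
                   = -0.4090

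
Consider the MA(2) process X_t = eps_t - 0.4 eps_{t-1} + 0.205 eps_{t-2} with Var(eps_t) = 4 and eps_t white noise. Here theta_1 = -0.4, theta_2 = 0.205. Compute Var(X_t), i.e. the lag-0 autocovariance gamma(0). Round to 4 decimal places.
\gamma(0) = 4.8081

For an MA(q) process X_t = eps_t + sum_i theta_i eps_{t-i} with
Var(eps_t) = sigma^2, the variance is
  gamma(0) = sigma^2 * (1 + sum_i theta_i^2).
  sum_i theta_i^2 = (-0.4)^2 + (0.205)^2 = 0.16 + 0.042025 = 0.202025.
  gamma(0) = 4 * (1 + 0.202025) = 4 * 1.202025 = 4.8081.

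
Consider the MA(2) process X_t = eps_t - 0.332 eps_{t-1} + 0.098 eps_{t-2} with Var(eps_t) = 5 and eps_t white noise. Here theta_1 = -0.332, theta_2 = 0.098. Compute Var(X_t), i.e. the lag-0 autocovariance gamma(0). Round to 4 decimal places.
\gamma(0) = 5.5991

For an MA(q) process X_t = eps_t + sum_i theta_i eps_{t-i} with
Var(eps_t) = sigma^2, the variance is
  gamma(0) = sigma^2 * (1 + sum_i theta_i^2).
  sum_i theta_i^2 = (-0.332)^2 + (0.098)^2 = 0.110224 + 0.009604 = 0.119828.
  gamma(0) = 5 * (1 + 0.119828) = 5 * 1.119828 = 5.59914, which rounds to 5.5991.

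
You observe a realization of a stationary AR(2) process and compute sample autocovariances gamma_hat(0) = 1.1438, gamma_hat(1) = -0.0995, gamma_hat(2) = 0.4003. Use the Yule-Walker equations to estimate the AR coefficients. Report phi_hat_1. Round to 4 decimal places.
\hat\phi_{1} = -0.0570

The Yule-Walker equations for an AR(p) process read, in matrix form,
  Gamma_p phi = r_p,   with   (Gamma_p)_{ij} = gamma(|i - j|),
                       (r_p)_i = gamma(i),   i,j = 1..p.
Substitute the sample gammas (Toeplitz matrix and right-hand side of size 2):
  Gamma_p = [[1.1438, -0.0995], [-0.0995, 1.1438]]
  r_p     = [-0.0995, 0.4003]
Written out:
  1.1438 phi_1 - 0.0995 phi_2 = -0.0995
  -0.0995 phi_1 + 1.1438 phi_2 = 0.4003
Solve by Cramer's rule:
  det = gamma(0)^2 - gamma(1)^2 = (1.1438)^2 - (-0.0995)^2 = 1.30827844 - 0.00990025 = 1.29837819
  phi_hat_1 = [gamma(1) gamma(0) - gamma(1) gamma(2)] / det = [(-0.0995)(1.1438) - (-0.0995)(0.4003)] / 1.29837819 = -0.07397825 / 1.29837819 = -0.057
  phi_hat_2 = [gamma(0) gamma(2) - gamma(1)^2] / det = [(1.1438)(0.4003) - (-0.0995)^2] / 1.29837819 = 0.44796289 / 1.29837819 = 0.345
So phi_hat = [-0.0570, 0.3450].
Therefore phi_hat_1 = -0.0570.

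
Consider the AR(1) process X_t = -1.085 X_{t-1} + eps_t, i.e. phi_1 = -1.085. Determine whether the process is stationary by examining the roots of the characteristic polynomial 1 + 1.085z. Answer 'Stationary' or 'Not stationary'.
\text{Not stationary}

The AR(p) characteristic polynomial is P(z) = 1 + 1.085z.
Stationarity requires all roots to lie outside the unit circle, i.e. |z| > 1 for every root.
This is linear in z: 1 + (1.085) z = 0  =>  z = -1/(1.085) = -0.921659,  |z| = 0.921659.
Moduli of all roots: 0.9217.
All moduli strictly greater than 1? No.
Verdict: Not stationary.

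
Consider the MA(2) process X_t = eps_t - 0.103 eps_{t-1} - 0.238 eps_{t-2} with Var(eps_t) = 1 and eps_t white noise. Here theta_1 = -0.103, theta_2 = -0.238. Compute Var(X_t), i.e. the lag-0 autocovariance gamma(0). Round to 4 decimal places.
\gamma(0) = 1.0673

For an MA(q) process X_t = eps_t + sum_i theta_i eps_{t-i} with
Var(eps_t) = sigma^2, the variance is
  gamma(0) = sigma^2 * (1 + sum_i theta_i^2).
  sum_i theta_i^2 = (-0.103)^2 + (-0.238)^2 = 0.010609 + 0.056644 = 0.067253.
  gamma(0) = 1 * (1 + 0.067253) = 1 * 1.067253 = 1.067253, which rounds to 1.0673.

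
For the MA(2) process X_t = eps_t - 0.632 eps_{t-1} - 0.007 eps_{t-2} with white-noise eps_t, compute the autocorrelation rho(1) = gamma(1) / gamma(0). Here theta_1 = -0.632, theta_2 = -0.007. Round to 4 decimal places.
\rho(1) = -0.4484

For an MA(q) process with theta_0 = 1, the autocovariance is
  gamma(k) = sigma^2 * sum_{i=0..q-k} theta_i * theta_{i+k},
and rho(k) = gamma(k) / gamma(0). Sigma^2 cancels.
  numerator   = (1)*(-0.632) + (-0.632)*(-0.007) = -0.627576.
  denominator = (1)^2 + (-0.632)^2 + (-0.007)^2 = 1.399473.
  rho(1) = -0.627576 / 1.399473 = -0.4484.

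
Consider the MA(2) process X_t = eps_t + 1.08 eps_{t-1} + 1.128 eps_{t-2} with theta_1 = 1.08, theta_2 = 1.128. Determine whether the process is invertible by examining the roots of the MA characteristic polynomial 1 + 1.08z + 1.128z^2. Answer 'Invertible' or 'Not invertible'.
\text{Not invertible}

The MA(q) characteristic polynomial is P(z) = 1 + 1.08z + 1.128z^2.
Invertibility requires all roots to lie outside the unit circle, i.e. |z| > 1 for every root.
Set 1 + (1.08) z + (1.128) z^2 = 0, i.e. a z^2 + b z + c = 0 with a = 1.128, b = 1.08, c = 1.
Discriminant D = b^2 - 4ac = (1.08)^2 - 4*(1.128)*1 = 1.1664 - (4.512) = -3.3456.
D < 0, so the roots are the complex-conjugate pair z = (-b +/- i sqrt(-D)) / (2a) = -0.4787 +/- 0.8108i.
For a conjugate pair |z|^2 = z * conj(z) = (product of roots) = c/a = 1/(1.128) = 0.886525, so |z| = sqrt(0.886525) = 0.9416 for both roots.
Moduli of all roots: 0.9416, 0.9416.
All moduli strictly greater than 1? No.
Verdict: Not invertible.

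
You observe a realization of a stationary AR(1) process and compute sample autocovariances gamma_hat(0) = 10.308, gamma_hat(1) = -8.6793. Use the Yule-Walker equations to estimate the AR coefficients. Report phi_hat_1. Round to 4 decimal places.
\hat\phi_{1} = -0.8420

The Yule-Walker equations for an AR(p) process read, in matrix form,
  Gamma_p phi = r_p,   with   (Gamma_p)_{ij} = gamma(|i - j|),
                       (r_p)_i = gamma(i),   i,j = 1..p.
Substitute the sample gammas (Toeplitz matrix and right-hand side of size 1):
  Gamma_p = [[10.308]]
  r_p     = [-8.6793]
With p = 1 this is the single equation gamma(0) phi_1 = gamma(1):
  phi_hat_1 = gamma(1) / gamma(0) = -8.6793 / 10.308 = -0.8420.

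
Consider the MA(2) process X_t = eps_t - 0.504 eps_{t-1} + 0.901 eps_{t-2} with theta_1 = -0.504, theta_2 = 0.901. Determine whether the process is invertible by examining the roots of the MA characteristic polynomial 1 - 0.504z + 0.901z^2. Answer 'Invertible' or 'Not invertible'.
\text{Invertible}

The MA(q) characteristic polynomial is P(z) = 1 - 0.504z + 0.901z^2.
Invertibility requires all roots to lie outside the unit circle, i.e. |z| > 1 for every root.
Set 1 + (-0.504) z + (0.901) z^2 = 0, i.e. a z^2 + b z + c = 0 with a = 0.901, b = -0.504, c = 1.
Discriminant D = b^2 - 4ac = (-0.504)^2 - 4*(0.901)*1 = 0.254016 - (3.604) = -3.349984.
D < 0, so the roots are the complex-conjugate pair z = (-b +/- i sqrt(-D)) / (2a) = 0.2797 +/- 1.0157i.
For a conjugate pair |z|^2 = z * conj(z) = (product of roots) = c/a = 1/(0.901) = 1.109878, so |z| = sqrt(1.109878) = 1.0535 for both roots.
Moduli of all roots: 1.0535, 1.0535.
All moduli strictly greater than 1? Yes.
Verdict: Invertible.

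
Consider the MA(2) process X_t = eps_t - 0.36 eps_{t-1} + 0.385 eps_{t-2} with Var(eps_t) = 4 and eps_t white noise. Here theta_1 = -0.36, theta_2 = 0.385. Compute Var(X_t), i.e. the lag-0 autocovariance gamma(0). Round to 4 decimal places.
\gamma(0) = 5.1113

For an MA(q) process X_t = eps_t + sum_i theta_i eps_{t-i} with
Var(eps_t) = sigma^2, the variance is
  gamma(0) = sigma^2 * (1 + sum_i theta_i^2).
  sum_i theta_i^2 = (-0.36)^2 + (0.385)^2 = 0.1296 + 0.148225 = 0.277825.
  gamma(0) = 4 * (1 + 0.277825) = 4 * 1.277825 = 5.1113.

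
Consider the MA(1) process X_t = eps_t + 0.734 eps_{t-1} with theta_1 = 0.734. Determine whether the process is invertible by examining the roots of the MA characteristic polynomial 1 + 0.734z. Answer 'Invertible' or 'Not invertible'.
\text{Invertible}

The MA(q) characteristic polynomial is P(z) = 1 + 0.734z.
Invertibility requires all roots to lie outside the unit circle, i.e. |z| > 1 for every root.
This is linear in z: 1 + (0.734) z = 0  =>  z = -1/(0.734) = -1.362398,  |z| = 1.362398.
Moduli of all roots: 1.3624.
All moduli strictly greater than 1? Yes.
Verdict: Invertible.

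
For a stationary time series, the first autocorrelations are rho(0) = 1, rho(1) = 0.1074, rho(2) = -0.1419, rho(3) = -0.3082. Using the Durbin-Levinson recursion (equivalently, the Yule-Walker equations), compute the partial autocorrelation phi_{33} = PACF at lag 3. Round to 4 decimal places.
\phi_{33} = -0.2840

The PACF at lag k is phi_{kk}, the last component of the solution
to the Yule-Walker system G_k phi = r_k where
  (G_k)_{ij} = rho(|i - j|), (r_k)_i = rho(i), i,j = 1..k.
Equivalently, Durbin-Levinson gives phi_{kk} iteratively:
  phi_{11} = rho(1)
  phi_{kk} = [rho(k) - sum_{j=1..k-1} phi_{k-1,j} rho(k-j)]
            / [1 - sum_{j=1..k-1} phi_{k-1,j} rho(j)],
  phi_{k,j} = phi_{k-1,j} - phi_{kk} phi_{k-1,k-j},  j = 1..k-1.
Step k = 1:
  phi_11 = rho(1) = 0.1074.
Step k = 2:
  phi_22 = [rho(2) - phi_11 rho(1)] / [1 - phi_11 rho(1)] = [-0.1419 - (0.1074)(0.1074)] / [1 - (0.1074)(0.1074)]
         = -0.15343476 / 0.98846524 = -0.155225.
  Update: phi_21 = phi_11 - phi_22 phi_11 = 0.1074 - (-0.155225)(0.1074) = 0.124071.
Step k = 3:
  phi_33 = [rho(3) - phi_21 rho(2) - phi_22 rho(1)] / [1 - phi_21 rho(1) - phi_22 rho(2)]
    numerator   = -0.3082 - (0.124071)(-0.1419) - (-0.155225)(0.1074) = -0.27392311
    denominator = 1 - (0.124071)(0.1074) - (-0.155225)(-0.1419) = 0.96464829
  phi_33 = -0.27392311 / 0.96464829 = -0.284.
Therefore phi_{33} = -0.2840.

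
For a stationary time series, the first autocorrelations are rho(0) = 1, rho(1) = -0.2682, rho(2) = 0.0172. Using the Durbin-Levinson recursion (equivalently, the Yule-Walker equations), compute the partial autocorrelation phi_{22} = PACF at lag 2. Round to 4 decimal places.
\phi_{22} = -0.0590

The PACF at lag k is phi_{kk}, the last component of the solution
to the Yule-Walker system G_k phi = r_k where
  (G_k)_{ij} = rho(|i - j|), (r_k)_i = rho(i), i,j = 1..k.
Equivalently, Durbin-Levinson gives phi_{kk} iteratively:
  phi_{11} = rho(1)
  phi_{kk} = [rho(k) - sum_{j=1..k-1} phi_{k-1,j} rho(k-j)]
            / [1 - sum_{j=1..k-1} phi_{k-1,j} rho(j)],
  phi_{k,j} = phi_{k-1,j} - phi_{kk} phi_{k-1,k-j},  j = 1..k-1.
Step k = 1:
  phi_11 = rho(1) = -0.2682.
Step k = 2:
  phi_22 = [rho(2) - phi_11 rho(1)] / [1 - phi_11 rho(1)] = [0.0172 - (-0.2682)(-0.2682)] / [1 - (-0.2682)(-0.2682)]
         = -0.05473124 / 0.92806876 = -0.059.
Therefore phi_{22} = -0.0590.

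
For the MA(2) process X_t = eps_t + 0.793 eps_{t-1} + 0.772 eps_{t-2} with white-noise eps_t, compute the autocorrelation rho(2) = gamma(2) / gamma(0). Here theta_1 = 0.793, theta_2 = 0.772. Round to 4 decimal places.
\rho(2) = 0.3470

For an MA(q) process with theta_0 = 1, the autocovariance is
  gamma(k) = sigma^2 * sum_{i=0..q-k} theta_i * theta_{i+k},
and rho(k) = gamma(k) / gamma(0). Sigma^2 cancels.
  numerator   = (1)*(0.772) = 0.772.
  denominator = (1)^2 + (0.793)^2 + (0.772)^2 = 2.224833.
  rho(2) = 0.772 / 2.224833 = 0.3470.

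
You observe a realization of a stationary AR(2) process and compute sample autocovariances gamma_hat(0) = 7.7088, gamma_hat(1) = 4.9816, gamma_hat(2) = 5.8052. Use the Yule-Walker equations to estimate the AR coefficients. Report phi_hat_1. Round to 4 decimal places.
\hat\phi_{1} = 0.2740

The Yule-Walker equations for an AR(p) process read, in matrix form,
  Gamma_p phi = r_p,   with   (Gamma_p)_{ij} = gamma(|i - j|),
                       (r_p)_i = gamma(i),   i,j = 1..p.
Substitute the sample gammas (Toeplitz matrix and right-hand side of size 2):
  Gamma_p = [[7.7088, 4.9816], [4.9816, 7.7088]]
  r_p     = [4.9816, 5.8052]
Written out:
  7.7088 phi_1 + 4.9816 phi_2 = 4.9816
  4.9816 phi_1 + 7.7088 phi_2 = 5.8052
Solve by Cramer's rule:
  det = gamma(0)^2 - gamma(1)^2 = (7.7088)^2 - (4.9816)^2 = 59.42559744 - 24.81633856 = 34.60925888
  phi_hat_1 = [gamma(1) gamma(0) - gamma(1) gamma(2)] / det = [(4.9816)(7.7088) - (4.9816)(5.8052)] / 34.60925888 = 9.48297376 / 34.60925888 = 0.274
  phi_hat_2 = [gamma(0) gamma(2) - gamma(1)^2] / det = [(7.7088)(5.8052) - (4.9816)^2] / 34.60925888 = 19.9347872 / 34.60925888 = 0.576
So phi_hat = [0.2740, 0.5760].
Therefore phi_hat_1 = 0.2740.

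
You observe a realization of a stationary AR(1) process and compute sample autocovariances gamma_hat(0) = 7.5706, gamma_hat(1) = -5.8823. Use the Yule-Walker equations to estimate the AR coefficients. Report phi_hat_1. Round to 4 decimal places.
\hat\phi_{1} = -0.7770

The Yule-Walker equations for an AR(p) process read, in matrix form,
  Gamma_p phi = r_p,   with   (Gamma_p)_{ij} = gamma(|i - j|),
                       (r_p)_i = gamma(i),   i,j = 1..p.
Substitute the sample gammas (Toeplitz matrix and right-hand side of size 1):
  Gamma_p = [[7.5706]]
  r_p     = [-5.8823]
With p = 1 this is the single equation gamma(0) phi_1 = gamma(1):
  phi_hat_1 = gamma(1) / gamma(0) = -5.8823 / 7.5706 = -0.7770.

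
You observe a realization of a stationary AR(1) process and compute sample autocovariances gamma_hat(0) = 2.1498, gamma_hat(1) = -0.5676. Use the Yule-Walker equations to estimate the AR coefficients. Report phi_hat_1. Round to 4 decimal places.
\hat\phi_{1} = -0.2640

The Yule-Walker equations for an AR(p) process read, in matrix form,
  Gamma_p phi = r_p,   with   (Gamma_p)_{ij} = gamma(|i - j|),
                       (r_p)_i = gamma(i),   i,j = 1..p.
Substitute the sample gammas (Toeplitz matrix and right-hand side of size 1):
  Gamma_p = [[2.1498]]
  r_p     = [-0.5676]
With p = 1 this is the single equation gamma(0) phi_1 = gamma(1):
  phi_hat_1 = gamma(1) / gamma(0) = -0.5676 / 2.1498 = -0.2640.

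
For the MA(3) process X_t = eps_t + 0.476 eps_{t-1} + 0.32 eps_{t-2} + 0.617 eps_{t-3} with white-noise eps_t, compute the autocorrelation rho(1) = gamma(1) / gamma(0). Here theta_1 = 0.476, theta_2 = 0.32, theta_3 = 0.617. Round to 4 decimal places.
\rho(1) = 0.4830

For an MA(q) process with theta_0 = 1, the autocovariance is
  gamma(k) = sigma^2 * sum_{i=0..q-k} theta_i * theta_{i+k},
and rho(k) = gamma(k) / gamma(0). Sigma^2 cancels.
  numerator   = (1)*(0.476) + (0.476)*(0.32) + (0.32)*(0.617) = 0.82576.
  denominator = (1)^2 + (0.476)^2 + (0.32)^2 + (0.617)^2 = 1.709665.
  rho(1) = 0.82576 / 1.709665 = 0.4830.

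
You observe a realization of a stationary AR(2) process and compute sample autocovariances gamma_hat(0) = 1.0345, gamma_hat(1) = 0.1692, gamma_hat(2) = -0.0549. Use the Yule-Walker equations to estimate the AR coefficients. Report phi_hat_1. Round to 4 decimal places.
\hat\phi_{1} = 0.1770

The Yule-Walker equations for an AR(p) process read, in matrix form,
  Gamma_p phi = r_p,   with   (Gamma_p)_{ij} = gamma(|i - j|),
                       (r_p)_i = gamma(i),   i,j = 1..p.
Substitute the sample gammas (Toeplitz matrix and right-hand side of size 2):
  Gamma_p = [[1.0345, 0.1692], [0.1692, 1.0345]]
  r_p     = [0.1692, -0.0549]
Written out:
  1.0345 phi_1 + 0.1692 phi_2 = 0.1692
  0.1692 phi_1 + 1.0345 phi_2 = -0.0549
Solve by Cramer's rule:
  det = gamma(0)^2 - gamma(1)^2 = (1.0345)^2 - (0.1692)^2 = 1.07019025 - 0.02862864 = 1.04156161
  phi_hat_1 = [gamma(1) gamma(0) - gamma(1) gamma(2)] / det = [(0.1692)(1.0345) - (0.1692)(-0.0549)] / 1.04156161 = 0.18432648 / 1.04156161 = 0.177
  phi_hat_2 = [gamma(0) gamma(2) - gamma(1)^2] / det = [(1.0345)(-0.0549) - (0.1692)^2] / 1.04156161 = -0.08542269 / 1.04156161 = -0.082
So phi_hat = [0.1770, -0.0820].
Therefore phi_hat_1 = 0.1770.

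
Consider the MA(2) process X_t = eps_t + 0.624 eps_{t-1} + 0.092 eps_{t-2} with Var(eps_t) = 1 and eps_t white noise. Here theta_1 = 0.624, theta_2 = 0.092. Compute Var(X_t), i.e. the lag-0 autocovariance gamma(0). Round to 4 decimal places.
\gamma(0) = 1.3978

For an MA(q) process X_t = eps_t + sum_i theta_i eps_{t-i} with
Var(eps_t) = sigma^2, the variance is
  gamma(0) = sigma^2 * (1 + sum_i theta_i^2).
  sum_i theta_i^2 = (0.624)^2 + (0.092)^2 = 0.389376 + 0.008464 = 0.39784.
  gamma(0) = 1 * (1 + 0.39784) = 1 * 1.39784 = 1.39784, which rounds to 1.3978.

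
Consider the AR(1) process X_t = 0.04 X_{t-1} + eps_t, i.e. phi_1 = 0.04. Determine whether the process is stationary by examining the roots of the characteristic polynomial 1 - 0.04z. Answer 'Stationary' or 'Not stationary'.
\text{Stationary}

The AR(p) characteristic polynomial is P(z) = 1 - 0.04z.
Stationarity requires all roots to lie outside the unit circle, i.e. |z| > 1 for every root.
This is linear in z: 1 + (-0.04) z = 0  =>  z = -1/(-0.04) = 25,  |z| = 25.
Moduli of all roots: 25.0000.
All moduli strictly greater than 1? Yes.
Verdict: Stationary.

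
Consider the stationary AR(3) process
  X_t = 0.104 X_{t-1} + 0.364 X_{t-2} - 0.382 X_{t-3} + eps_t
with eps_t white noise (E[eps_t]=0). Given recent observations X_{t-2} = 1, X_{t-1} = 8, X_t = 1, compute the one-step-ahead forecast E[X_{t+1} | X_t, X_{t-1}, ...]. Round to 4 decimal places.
E[X_{t+1} \mid \mathcal F_t] = 2.6340

For an AR(p) model X_t = c + sum_i phi_i X_{t-i} + eps_t, the
one-step-ahead conditional mean is
  E[X_{t+1} | X_t, ...] = c + sum_i phi_i X_{t+1-i}.
Substitute known values:
  E[X_{t+1} | ...] = (0.104) * (1) + (0.364) * (8) + (-0.382) * (1)
                   = 2.6340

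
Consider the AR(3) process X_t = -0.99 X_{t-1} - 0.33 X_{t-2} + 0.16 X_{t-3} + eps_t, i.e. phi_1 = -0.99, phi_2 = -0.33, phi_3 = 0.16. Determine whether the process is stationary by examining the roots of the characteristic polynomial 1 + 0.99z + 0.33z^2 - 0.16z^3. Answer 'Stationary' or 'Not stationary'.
\text{Stationary}

The AR(p) characteristic polynomial is P(z) = 1 + 0.99z + 0.33z^2 - 0.16z^3.
Stationarity requires all roots to lie outside the unit circle, i.e. |z| > 1 for every root.
Degree 3: look for a simple real root z0 first, then factor out (1 - z/z0) and solve the remaining quadratic.
Testing z0 = 4: P(4) = 1 + (0.99)(4) + (0.33)(4)^2 + (-0.16)(4)^3
  = 1 + (3.96) + (5.28) + (-10.24) = 0.  So z_0 = 4 is a root, |z_0| = 4.
Divide out the factor (1 - 0.25 z) = (1 - z/z0) (since 1/z0 = 0.25):
  P(z) = (1 - 0.25 z)(1 + (1.24) z + (0.64) z^2)
  [check: z-coef 1.24 - (0.25) = 0.99; z^2-coef 0.64 - (0.25)(1.24) = 0.33; z^3-coef -(0.25)(0.64) = -0.16.]
Remaining roots from the quadratic factor 1 + (1.24) z + (0.64) z^2:
  Set 1 + (1.24) z + (0.64) z^2 = 0, i.e. a z^2 + b z + c = 0 with a = 0.64, b = 1.24, c = 1.
  Discriminant D = b^2 - 4ac = (1.24)^2 - 4*(0.64)*1 = 1.5376 - (2.56) = -1.0224.
  D < 0, so the roots are the complex-conjugate pair z = (-b +/- i sqrt(-D)) / (2a) = -0.9688 +/- 0.79i.
  For a conjugate pair |z|^2 = z * conj(z) = (product of roots) = c/a = 1/(0.64) = 1.5625, so |z| = sqrt(1.5625) = 1.25 for both roots.
Moduli of all roots: 4.0000, 1.2500, 1.2500.
All moduli strictly greater than 1? Yes.
Verdict: Stationary.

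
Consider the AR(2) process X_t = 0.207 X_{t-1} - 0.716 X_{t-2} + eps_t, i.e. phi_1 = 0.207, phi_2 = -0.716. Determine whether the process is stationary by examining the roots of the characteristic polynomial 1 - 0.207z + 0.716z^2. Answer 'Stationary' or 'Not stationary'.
\text{Stationary}

The AR(p) characteristic polynomial is P(z) = 1 - 0.207z + 0.716z^2.
Stationarity requires all roots to lie outside the unit circle, i.e. |z| > 1 for every root.
Set 1 + (-0.207) z + (0.716) z^2 = 0, i.e. a z^2 + b z + c = 0 with a = 0.716, b = -0.207, c = 1.
Discriminant D = b^2 - 4ac = (-0.207)^2 - 4*(0.716)*1 = 0.042849 - (2.864) = -2.821151.
D < 0, so the roots are the complex-conjugate pair z = (-b +/- i sqrt(-D)) / (2a) = 0.1446 +/- 1.1729i.
For a conjugate pair |z|^2 = z * conj(z) = (product of roots) = c/a = 1/(0.716) = 1.396648, so |z| = sqrt(1.396648) = 1.1818 for both roots.
Moduli of all roots: 1.1818, 1.1818.
All moduli strictly greater than 1? Yes.
Verdict: Stationary.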